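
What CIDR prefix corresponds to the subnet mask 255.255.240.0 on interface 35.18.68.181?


Binary: 11111111.11111111.11110000.00000000
Count leading 1s
Prefix: /20


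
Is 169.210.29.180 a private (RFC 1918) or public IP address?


RFC 1918 private ranges:
  10.0.0.0/8 (10.0.0.0 - 10.255.255.255)
  172.16.0.0/12 (172.16.0.0 - 172.31.255.255)
  192.168.0.0/16 (192.168.0.0 - 192.168.255.255)
Public (not in any RFC 1918 range)


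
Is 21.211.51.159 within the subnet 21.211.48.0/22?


Subnet network: 21.211.48.0
Test IP AND mask: 21.211.48.0
Yes, 21.211.51.159 is in 21.211.48.0/22


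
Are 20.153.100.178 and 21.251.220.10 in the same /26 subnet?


Mask: 255.255.255.192
20.153.100.178 AND mask = 20.153.100.128
21.251.220.10 AND mask = 21.251.220.0
No, different subnets (20.153.100.128 vs 21.251.220.0)


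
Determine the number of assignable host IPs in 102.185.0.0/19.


Host bits = 32 - 19 = 13
Total addresses = 2^13 = 8192
Usable = total - 2 (network and broadcast)
Usable hosts: 8190


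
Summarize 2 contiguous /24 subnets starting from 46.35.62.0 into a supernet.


Original prefix: /24
Number of subnets: 2 = 2^1
New prefix = 24 - 1 = 23
Supernet: 46.35.62.0/23


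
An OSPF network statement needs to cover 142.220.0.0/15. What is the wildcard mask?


Subnet mask: 255.254.0.0
Wildcard = 255.255.255.255 - subnet mask
255 - 255 = 0
255 - 254 = 1
255 - 0 = 255
255 - 0 = 255
Wildcard: 0.1.255.255


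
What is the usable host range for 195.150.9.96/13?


Network: 195.144.0.0
Broadcast: 195.151.255.255
First usable = network + 1
Last usable = broadcast - 1
Range: 195.144.0.1 to 195.151.255.254


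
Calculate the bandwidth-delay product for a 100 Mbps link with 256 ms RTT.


BDP = bandwidth * RTT
= 100 Mbps * 256 ms
= 100 * 1e6 * 256 / 1000 bits
= 25600000 bits
= 3200000 bytes
= 3125 KB
BDP = 25600000 bits (3200000 bytes)


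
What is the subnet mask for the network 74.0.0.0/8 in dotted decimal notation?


/8 means 8 network bits, 24 host bits
Binary: 11111111000000000000000000000000
Mask: 255.0.0.0


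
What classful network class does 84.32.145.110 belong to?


First octet: 84
Binary: 01010100
0xxxxxxx -> Class A (1-126)
Class A, default mask 255.0.0.0 (/8)


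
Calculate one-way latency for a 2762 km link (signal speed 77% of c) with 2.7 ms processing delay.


Speed = 0.77 * 3e5 km/s = 231000 km/s
Propagation delay = 2762 / 231000 = 0.012 s = 11.9567 ms
Processing delay = 2.7 ms
Total one-way latency = 14.6567 ms


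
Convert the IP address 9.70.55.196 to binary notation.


9 = 00001001
70 = 01000110
55 = 00110111
196 = 11000100
Binary: 00001001.01000110.00110111.11000100


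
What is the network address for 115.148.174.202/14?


IP:   01110011.10010100.10101110.11001010
Mask: 11111111.11111100.00000000.00000000
AND operation:
Net:  01110011.10010100.00000000.00000000
Network: 115.148.0.0/14


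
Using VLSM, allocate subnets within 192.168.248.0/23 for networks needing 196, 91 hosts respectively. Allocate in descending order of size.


196 hosts -> /24 (254 usable): 192.168.248.0/24
91 hosts -> /25 (126 usable): 192.168.249.0/25
Allocation: 192.168.248.0/24 (196 hosts, 254 usable); 192.168.249.0/25 (91 hosts, 126 usable)


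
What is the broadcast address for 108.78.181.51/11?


Network: 108.64.0.0/11
Host bits = 21
Set all host bits to 1:
Broadcast: 108.95.255.255


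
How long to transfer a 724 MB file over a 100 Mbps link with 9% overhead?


Effective throughput = 100 * (1 - 9/100) = 91 Mbps
File size in Mb = 724 * 8 = 5792 Mb
Time = 5792 / 91
Time = 63.6484 seconds


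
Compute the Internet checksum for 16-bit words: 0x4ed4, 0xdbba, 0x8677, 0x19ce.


Sum all words (with carry folding):
+ 0x4ed4 = 0x4ed4
+ 0xdbba = 0x2a8f
+ 0x8677 = 0xb106
+ 0x19ce = 0xcad4
One's complement: ~0xcad4
Checksum = 0x352b


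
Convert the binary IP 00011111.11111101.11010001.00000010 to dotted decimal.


00011111 = 31
11111101 = 253
11010001 = 209
00000010 = 2
IP: 31.253.209.2


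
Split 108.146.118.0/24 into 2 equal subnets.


New prefix = 24 + 1 = 25
Each subnet has 128 addresses
  108.146.118.0/25
  108.146.118.128/25
Subnets: 108.146.118.0/25, 108.146.118.128/25


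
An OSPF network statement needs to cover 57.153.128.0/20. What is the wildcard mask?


Subnet mask: 255.255.240.0
Wildcard = 255.255.255.255 - subnet mask
255 - 255 = 0
255 - 255 = 0
255 - 240 = 15
255 - 0 = 255
Wildcard: 0.0.15.255


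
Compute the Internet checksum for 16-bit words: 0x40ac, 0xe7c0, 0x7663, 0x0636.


Sum all words (with carry folding):
+ 0x40ac = 0x40ac
+ 0xe7c0 = 0x286d
+ 0x7663 = 0x9ed0
+ 0x0636 = 0xa506
One's complement: ~0xa506
Checksum = 0x5af9


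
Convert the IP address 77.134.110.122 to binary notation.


77 = 01001101
134 = 10000110
110 = 01101110
122 = 01111010
Binary: 01001101.10000110.01101110.01111010


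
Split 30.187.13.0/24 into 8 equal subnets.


New prefix = 24 + 3 = 27
Each subnet has 32 addresses
  30.187.13.0/27
  30.187.13.32/27
  30.187.13.64/27
  30.187.13.96/27
  30.187.13.128/27
  30.187.13.160/27
  30.187.13.192/27
  30.187.13.224/27
Subnets: 30.187.13.0/27, 30.187.13.32/27, 30.187.13.64/27, 30.187.13.96/27, 30.187.13.128/27, 30.187.13.160/27, 30.187.13.192/27, 30.187.13.224/27


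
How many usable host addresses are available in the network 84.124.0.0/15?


Host bits = 32 - 15 = 17
Total addresses = 2^17 = 131072
Usable = total - 2 (network and broadcast)
Usable hosts: 131070


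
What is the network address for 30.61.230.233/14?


IP:   00011110.00111101.11100110.11101001
Mask: 11111111.11111100.00000000.00000000
AND operation:
Net:  00011110.00111100.00000000.00000000
Network: 30.60.0.0/14


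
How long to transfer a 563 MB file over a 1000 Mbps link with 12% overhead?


Effective throughput = 1000 * (1 - 12/100) = 880 Mbps
File size in Mb = 563 * 8 = 4504 Mb
Time = 4504 / 880
Time = 5.1182 seconds


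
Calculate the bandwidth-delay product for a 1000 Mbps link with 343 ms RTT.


BDP = bandwidth * RTT
= 1000 Mbps * 343 ms
= 1000 * 1e6 * 343 / 1000 bits
= 343000000 bits
= 42875000 bytes
= 41870.1172 KB
BDP = 343000000 bits (42875000 bytes)


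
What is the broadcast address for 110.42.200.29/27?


Network: 110.42.200.0/27
Host bits = 5
Set all host bits to 1:
Broadcast: 110.42.200.31


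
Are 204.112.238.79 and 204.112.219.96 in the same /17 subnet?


Mask: 255.255.128.0
204.112.238.79 AND mask = 204.112.128.0
204.112.219.96 AND mask = 204.112.128.0
Yes, same subnet (204.112.128.0)


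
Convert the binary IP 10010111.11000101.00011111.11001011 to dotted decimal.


10010111 = 151
11000101 = 197
00011111 = 31
11001011 = 203
IP: 151.197.31.203


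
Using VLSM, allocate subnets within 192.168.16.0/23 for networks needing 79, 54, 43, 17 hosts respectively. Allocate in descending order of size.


79 hosts -> /25 (126 usable): 192.168.16.0/25
54 hosts -> /26 (62 usable): 192.168.16.128/26
43 hosts -> /26 (62 usable): 192.168.16.192/26
17 hosts -> /27 (30 usable): 192.168.17.0/27
Allocation: 192.168.16.0/25 (79 hosts, 126 usable); 192.168.16.128/26 (54 hosts, 62 usable); 192.168.16.192/26 (43 hosts, 62 usable); 192.168.17.0/27 (17 hosts, 30 usable)


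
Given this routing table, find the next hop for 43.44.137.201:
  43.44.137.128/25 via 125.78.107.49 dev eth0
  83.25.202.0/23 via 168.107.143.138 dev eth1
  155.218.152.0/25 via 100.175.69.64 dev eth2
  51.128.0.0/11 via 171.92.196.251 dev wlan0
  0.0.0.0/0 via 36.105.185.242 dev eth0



Longest prefix match for 43.44.137.201:
  /25 43.44.137.128: MATCH
  /23 83.25.202.0: no
  /25 155.218.152.0: no
  /11 51.128.0.0: no
  /0 0.0.0.0: MATCH
Selected: next-hop 125.78.107.49 via eth0 (matched /25)


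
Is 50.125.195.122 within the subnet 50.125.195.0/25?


Subnet network: 50.125.195.0
Test IP AND mask: 50.125.195.0
Yes, 50.125.195.122 is in 50.125.195.0/25


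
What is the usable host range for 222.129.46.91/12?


Network: 222.128.0.0
Broadcast: 222.143.255.255
First usable = network + 1
Last usable = broadcast - 1
Range: 222.128.0.1 to 222.143.255.254


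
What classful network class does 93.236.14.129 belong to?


First octet: 93
Binary: 01011101
0xxxxxxx -> Class A (1-126)
Class A, default mask 255.0.0.0 (/8)


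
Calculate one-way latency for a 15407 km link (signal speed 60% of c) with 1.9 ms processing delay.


Speed = 0.6 * 3e5 km/s = 180000 km/s
Propagation delay = 15407 / 180000 = 0.0856 s = 85.5944 ms
Processing delay = 1.9 ms
Total one-way latency = 87.4944 ms


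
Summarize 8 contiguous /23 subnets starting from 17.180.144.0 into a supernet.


Original prefix: /23
Number of subnets: 8 = 2^3
New prefix = 23 - 3 = 20
Supernet: 17.180.144.0/20


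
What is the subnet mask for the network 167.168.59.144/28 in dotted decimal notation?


/28 means 28 network bits, 4 host bits
Binary: 11111111111111111111111111110000
Mask: 255.255.255.240


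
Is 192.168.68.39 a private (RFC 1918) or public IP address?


RFC 1918 private ranges:
  10.0.0.0/8 (10.0.0.0 - 10.255.255.255)
  172.16.0.0/12 (172.16.0.0 - 172.31.255.255)
  192.168.0.0/16 (192.168.0.0 - 192.168.255.255)
Private (in 192.168.0.0/16)


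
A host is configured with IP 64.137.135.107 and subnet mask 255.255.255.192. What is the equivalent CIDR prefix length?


Binary: 11111111.11111111.11111111.11000000
Count leading 1s
Prefix: /26


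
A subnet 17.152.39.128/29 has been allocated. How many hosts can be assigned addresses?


Host bits = 32 - 29 = 3
Total addresses = 2^3 = 8
Usable = total - 2 (network and broadcast)
Usable hosts: 6


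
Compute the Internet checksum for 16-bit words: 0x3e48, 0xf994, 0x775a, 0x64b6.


Sum all words (with carry folding):
+ 0x3e48 = 0x3e48
+ 0xf994 = 0x37dd
+ 0x775a = 0xaf37
+ 0x64b6 = 0x13ee
One's complement: ~0x13ee
Checksum = 0xec11


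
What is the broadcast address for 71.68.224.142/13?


Network: 71.64.0.0/13
Host bits = 19
Set all host bits to 1:
Broadcast: 71.71.255.255


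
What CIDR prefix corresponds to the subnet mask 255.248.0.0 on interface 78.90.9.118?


Binary: 11111111.11111000.00000000.00000000
Count leading 1s
Prefix: /13


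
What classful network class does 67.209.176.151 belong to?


First octet: 67
Binary: 01000011
0xxxxxxx -> Class A (1-126)
Class A, default mask 255.0.0.0 (/8)


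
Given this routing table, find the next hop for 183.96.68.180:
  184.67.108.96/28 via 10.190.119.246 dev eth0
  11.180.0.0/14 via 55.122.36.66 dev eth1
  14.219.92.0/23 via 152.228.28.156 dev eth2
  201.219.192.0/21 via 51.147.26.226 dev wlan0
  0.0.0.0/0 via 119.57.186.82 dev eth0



Longest prefix match for 183.96.68.180:
  /28 184.67.108.96: no
  /14 11.180.0.0: no
  /23 14.219.92.0: no
  /21 201.219.192.0: no
  /0 0.0.0.0: MATCH
Selected: next-hop 119.57.186.82 via eth0 (matched /0)


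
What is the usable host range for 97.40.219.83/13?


Network: 97.40.0.0
Broadcast: 97.47.255.255
First usable = network + 1
Last usable = broadcast - 1
Range: 97.40.0.1 to 97.47.255.254


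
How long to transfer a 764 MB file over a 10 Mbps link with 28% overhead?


Effective throughput = 10 * (1 - 28/100) = 7.2 Mbps
File size in Mb = 764 * 8 = 6112 Mb
Time = 6112 / 7.2
Time = 848.8889 seconds


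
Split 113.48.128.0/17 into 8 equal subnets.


New prefix = 17 + 3 = 20
Each subnet has 4096 addresses
  113.48.128.0/20
  113.48.144.0/20
  113.48.160.0/20
  113.48.176.0/20
  113.48.192.0/20
  113.48.208.0/20
  113.48.224.0/20
  113.48.240.0/20
Subnets: 113.48.128.0/20, 113.48.144.0/20, 113.48.160.0/20, 113.48.176.0/20, 113.48.192.0/20, 113.48.208.0/20, 113.48.224.0/20, 113.48.240.0/20


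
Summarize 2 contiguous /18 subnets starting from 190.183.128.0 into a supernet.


Original prefix: /18
Number of subnets: 2 = 2^1
New prefix = 18 - 1 = 17
Supernet: 190.183.128.0/17


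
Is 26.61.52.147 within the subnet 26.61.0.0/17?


Subnet network: 26.61.0.0
Test IP AND mask: 26.61.0.0
Yes, 26.61.52.147 is in 26.61.0.0/17


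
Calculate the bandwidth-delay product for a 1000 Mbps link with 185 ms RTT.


BDP = bandwidth * RTT
= 1000 Mbps * 185 ms
= 1000 * 1e6 * 185 / 1000 bits
= 185000000 bits
= 23125000 bytes
= 22583.0078 KB
BDP = 185000000 bits (23125000 bytes)


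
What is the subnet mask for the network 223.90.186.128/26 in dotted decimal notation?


/26 means 26 network bits, 6 host bits
Binary: 11111111111111111111111111000000
Mask: 255.255.255.192


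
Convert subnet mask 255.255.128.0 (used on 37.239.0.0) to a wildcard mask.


Subnet mask: 255.255.128.0
Wildcard = 255.255.255.255 - subnet mask
255 - 255 = 0
255 - 255 = 0
255 - 128 = 127
255 - 0 = 255
Wildcard: 0.0.127.255


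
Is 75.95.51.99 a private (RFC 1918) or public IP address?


RFC 1918 private ranges:
  10.0.0.0/8 (10.0.0.0 - 10.255.255.255)
  172.16.0.0/12 (172.16.0.0 - 172.31.255.255)
  192.168.0.0/16 (192.168.0.0 - 192.168.255.255)
Public (not in any RFC 1918 range)


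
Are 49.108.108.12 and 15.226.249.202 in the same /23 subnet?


Mask: 255.255.254.0
49.108.108.12 AND mask = 49.108.108.0
15.226.249.202 AND mask = 15.226.248.0
No, different subnets (49.108.108.0 vs 15.226.248.0)


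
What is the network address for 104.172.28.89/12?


IP:   01101000.10101100.00011100.01011001
Mask: 11111111.11110000.00000000.00000000
AND operation:
Net:  01101000.10100000.00000000.00000000
Network: 104.160.0.0/12


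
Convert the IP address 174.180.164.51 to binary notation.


174 = 10101110
180 = 10110100
164 = 10100100
51 = 00110011
Binary: 10101110.10110100.10100100.00110011


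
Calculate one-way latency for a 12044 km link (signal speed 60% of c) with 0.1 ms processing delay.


Speed = 0.6 * 3e5 km/s = 180000 km/s
Propagation delay = 12044 / 180000 = 0.0669 s = 66.9111 ms
Processing delay = 0.1 ms
Total one-way latency = 67.0111 ms


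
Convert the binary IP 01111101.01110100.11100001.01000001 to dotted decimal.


01111101 = 125
01110100 = 116
11100001 = 225
01000001 = 65
IP: 125.116.225.65


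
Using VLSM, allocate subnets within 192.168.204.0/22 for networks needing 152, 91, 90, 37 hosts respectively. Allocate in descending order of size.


152 hosts -> /24 (254 usable): 192.168.204.0/24
91 hosts -> /25 (126 usable): 192.168.205.0/25
90 hosts -> /25 (126 usable): 192.168.205.128/25
37 hosts -> /26 (62 usable): 192.168.206.0/26
Allocation: 192.168.204.0/24 (152 hosts, 254 usable); 192.168.205.0/25 (91 hosts, 126 usable); 192.168.205.128/25 (90 hosts, 126 usable); 192.168.206.0/26 (37 hosts, 62 usable)


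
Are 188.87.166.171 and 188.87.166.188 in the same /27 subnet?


Mask: 255.255.255.224
188.87.166.171 AND mask = 188.87.166.160
188.87.166.188 AND mask = 188.87.166.160
Yes, same subnet (188.87.166.160)


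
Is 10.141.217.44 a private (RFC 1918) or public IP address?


RFC 1918 private ranges:
  10.0.0.0/8 (10.0.0.0 - 10.255.255.255)
  172.16.0.0/12 (172.16.0.0 - 172.31.255.255)
  192.168.0.0/16 (192.168.0.0 - 192.168.255.255)
Private (in 10.0.0.0/8)


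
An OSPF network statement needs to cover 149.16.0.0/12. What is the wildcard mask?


Subnet mask: 255.240.0.0
Wildcard = 255.255.255.255 - subnet mask
255 - 255 = 0
255 - 240 = 15
255 - 0 = 255
255 - 0 = 255
Wildcard: 0.15.255.255


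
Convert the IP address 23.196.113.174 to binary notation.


23 = 00010111
196 = 11000100
113 = 01110001
174 = 10101110
Binary: 00010111.11000100.01110001.10101110


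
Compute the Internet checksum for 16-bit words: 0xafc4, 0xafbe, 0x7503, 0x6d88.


Sum all words (with carry folding):
+ 0xafc4 = 0xafc4
+ 0xafbe = 0x5f83
+ 0x7503 = 0xd486
+ 0x6d88 = 0x420f
One's complement: ~0x420f
Checksum = 0xbdf0


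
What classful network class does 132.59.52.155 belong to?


First octet: 132
Binary: 10000100
10xxxxxx -> Class B (128-191)
Class B, default mask 255.255.0.0 (/16)


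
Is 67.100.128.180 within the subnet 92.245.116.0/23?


Subnet network: 92.245.116.0
Test IP AND mask: 67.100.128.0
No, 67.100.128.180 is not in 92.245.116.0/23


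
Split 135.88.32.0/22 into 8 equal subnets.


New prefix = 22 + 3 = 25
Each subnet has 128 addresses
  135.88.32.0/25
  135.88.32.128/25
  135.88.33.0/25
  135.88.33.128/25
  135.88.34.0/25
  135.88.34.128/25
  135.88.35.0/25
  135.88.35.128/25
Subnets: 135.88.32.0/25, 135.88.32.128/25, 135.88.33.0/25, 135.88.33.128/25, 135.88.34.0/25, 135.88.34.128/25, 135.88.35.0/25, 135.88.35.128/25


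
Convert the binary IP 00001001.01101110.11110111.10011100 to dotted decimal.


00001001 = 9
01101110 = 110
11110111 = 247
10011100 = 156
IP: 9.110.247.156


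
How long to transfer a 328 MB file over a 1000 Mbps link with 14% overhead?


Effective throughput = 1000 * (1 - 14/100) = 860 Mbps
File size in Mb = 328 * 8 = 2624 Mb
Time = 2624 / 860
Time = 3.0512 seconds


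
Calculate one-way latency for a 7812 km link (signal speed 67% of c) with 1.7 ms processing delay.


Speed = 0.67 * 3e5 km/s = 201000 km/s
Propagation delay = 7812 / 201000 = 0.0389 s = 38.8657 ms
Processing delay = 1.7 ms
Total one-way latency = 40.5657 ms


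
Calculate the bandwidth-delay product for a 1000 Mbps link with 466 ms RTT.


BDP = bandwidth * RTT
= 1000 Mbps * 466 ms
= 1000 * 1e6 * 466 / 1000 bits
= 466000000 bits
= 58250000 bytes
= 56884.7656 KB
BDP = 466000000 bits (58250000 bytes)


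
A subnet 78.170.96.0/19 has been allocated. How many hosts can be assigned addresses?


Host bits = 32 - 19 = 13
Total addresses = 2^13 = 8192
Usable = total - 2 (network and broadcast)
Usable hosts: 8190


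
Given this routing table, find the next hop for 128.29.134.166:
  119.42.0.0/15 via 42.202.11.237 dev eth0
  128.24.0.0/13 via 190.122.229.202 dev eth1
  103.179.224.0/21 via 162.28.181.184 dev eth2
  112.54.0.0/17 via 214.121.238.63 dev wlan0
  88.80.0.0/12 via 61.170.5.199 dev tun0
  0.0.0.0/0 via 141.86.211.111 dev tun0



Longest prefix match for 128.29.134.166:
  /15 119.42.0.0: no
  /13 128.24.0.0: MATCH
  /21 103.179.224.0: no
  /17 112.54.0.0: no
  /12 88.80.0.0: no
  /0 0.0.0.0: MATCH
Selected: next-hop 190.122.229.202 via eth1 (matched /13)


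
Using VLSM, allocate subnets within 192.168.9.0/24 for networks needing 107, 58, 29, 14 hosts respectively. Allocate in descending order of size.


107 hosts -> /25 (126 usable): 192.168.9.0/25
58 hosts -> /26 (62 usable): 192.168.9.128/26
29 hosts -> /27 (30 usable): 192.168.9.192/27
14 hosts -> /28 (14 usable): 192.168.9.224/28
Allocation: 192.168.9.0/25 (107 hosts, 126 usable); 192.168.9.128/26 (58 hosts, 62 usable); 192.168.9.192/27 (29 hosts, 30 usable); 192.168.9.224/28 (14 hosts, 14 usable)


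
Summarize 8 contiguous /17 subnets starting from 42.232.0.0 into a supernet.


Original prefix: /17
Number of subnets: 8 = 2^3
New prefix = 17 - 3 = 14
Supernet: 42.232.0.0/14


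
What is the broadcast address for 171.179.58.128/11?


Network: 171.160.0.0/11
Host bits = 21
Set all host bits to 1:
Broadcast: 171.191.255.255


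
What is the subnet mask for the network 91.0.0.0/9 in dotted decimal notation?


/9 means 9 network bits, 23 host bits
Binary: 11111111100000000000000000000000
Mask: 255.128.0.0


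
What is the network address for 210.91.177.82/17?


IP:   11010010.01011011.10110001.01010010
Mask: 11111111.11111111.10000000.00000000
AND operation:
Net:  11010010.01011011.10000000.00000000
Network: 210.91.128.0/17


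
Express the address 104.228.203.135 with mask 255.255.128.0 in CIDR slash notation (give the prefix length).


Binary: 11111111.11111111.10000000.00000000
Count leading 1s
Prefix: /17


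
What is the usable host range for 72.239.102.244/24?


Network: 72.239.102.0
Broadcast: 72.239.102.255
First usable = network + 1
Last usable = broadcast - 1
Range: 72.239.102.1 to 72.239.102.254


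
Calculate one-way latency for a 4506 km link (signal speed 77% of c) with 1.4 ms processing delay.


Speed = 0.77 * 3e5 km/s = 231000 km/s
Propagation delay = 4506 / 231000 = 0.0195 s = 19.5065 ms
Processing delay = 1.4 ms
Total one-way latency = 20.9065 ms


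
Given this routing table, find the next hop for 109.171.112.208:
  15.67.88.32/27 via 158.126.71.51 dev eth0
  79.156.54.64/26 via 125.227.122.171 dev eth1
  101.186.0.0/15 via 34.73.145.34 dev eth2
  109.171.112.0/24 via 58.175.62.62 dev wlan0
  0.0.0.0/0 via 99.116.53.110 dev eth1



Longest prefix match for 109.171.112.208:
  /27 15.67.88.32: no
  /26 79.156.54.64: no
  /15 101.186.0.0: no
  /24 109.171.112.0: MATCH
  /0 0.0.0.0: MATCH
Selected: next-hop 58.175.62.62 via wlan0 (matched /24)


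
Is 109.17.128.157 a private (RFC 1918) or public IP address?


RFC 1918 private ranges:
  10.0.0.0/8 (10.0.0.0 - 10.255.255.255)
  172.16.0.0/12 (172.16.0.0 - 172.31.255.255)
  192.168.0.0/16 (192.168.0.0 - 192.168.255.255)
Public (not in any RFC 1918 range)


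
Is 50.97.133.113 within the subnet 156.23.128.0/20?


Subnet network: 156.23.128.0
Test IP AND mask: 50.97.128.0
No, 50.97.133.113 is not in 156.23.128.0/20


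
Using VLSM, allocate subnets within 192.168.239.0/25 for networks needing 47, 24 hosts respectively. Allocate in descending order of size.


47 hosts -> /26 (62 usable): 192.168.239.0/26
24 hosts -> /27 (30 usable): 192.168.239.64/27
Allocation: 192.168.239.0/26 (47 hosts, 62 usable); 192.168.239.64/27 (24 hosts, 30 usable)


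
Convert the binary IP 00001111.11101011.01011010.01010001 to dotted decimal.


00001111 = 15
11101011 = 235
01011010 = 90
01010001 = 81
IP: 15.235.90.81


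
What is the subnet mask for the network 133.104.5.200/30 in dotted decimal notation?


/30 means 30 network bits, 2 host bits
Binary: 11111111111111111111111111111100
Mask: 255.255.255.252


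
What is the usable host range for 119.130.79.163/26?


Network: 119.130.79.128
Broadcast: 119.130.79.191
First usable = network + 1
Last usable = broadcast - 1
Range: 119.130.79.129 to 119.130.79.190


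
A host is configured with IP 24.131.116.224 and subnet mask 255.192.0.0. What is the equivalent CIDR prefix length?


Binary: 11111111.11000000.00000000.00000000
Count leading 1s
Prefix: /10


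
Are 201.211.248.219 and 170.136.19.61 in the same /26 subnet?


Mask: 255.255.255.192
201.211.248.219 AND mask = 201.211.248.192
170.136.19.61 AND mask = 170.136.19.0
No, different subnets (201.211.248.192 vs 170.136.19.0)


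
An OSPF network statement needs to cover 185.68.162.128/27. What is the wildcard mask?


Subnet mask: 255.255.255.224
Wildcard = 255.255.255.255 - subnet mask
255 - 255 = 0
255 - 255 = 0
255 - 255 = 0
255 - 224 = 31
Wildcard: 0.0.0.31


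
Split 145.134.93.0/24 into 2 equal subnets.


New prefix = 24 + 1 = 25
Each subnet has 128 addresses
  145.134.93.0/25
  145.134.93.128/25
Subnets: 145.134.93.0/25, 145.134.93.128/25


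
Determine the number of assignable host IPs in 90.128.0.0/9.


Host bits = 32 - 9 = 23
Total addresses = 2^23 = 8388608
Usable = total - 2 (network and broadcast)
Usable hosts: 8388606


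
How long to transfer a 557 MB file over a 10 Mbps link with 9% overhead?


Effective throughput = 10 * (1 - 9/100) = 9.1 Mbps
File size in Mb = 557 * 8 = 4456 Mb
Time = 4456 / 9.1
Time = 489.6703 seconds


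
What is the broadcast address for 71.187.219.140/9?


Network: 71.128.0.0/9
Host bits = 23
Set all host bits to 1:
Broadcast: 71.255.255.255


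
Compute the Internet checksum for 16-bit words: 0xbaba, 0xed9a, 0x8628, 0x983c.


Sum all words (with carry folding):
+ 0xbaba = 0xbaba
+ 0xed9a = 0xa855
+ 0x8628 = 0x2e7e
+ 0x983c = 0xc6ba
One's complement: ~0xc6ba
Checksum = 0x3945


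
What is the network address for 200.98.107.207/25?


IP:   11001000.01100010.01101011.11001111
Mask: 11111111.11111111.11111111.10000000
AND operation:
Net:  11001000.01100010.01101011.10000000
Network: 200.98.107.128/25


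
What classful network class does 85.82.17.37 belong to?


First octet: 85
Binary: 01010101
0xxxxxxx -> Class A (1-126)
Class A, default mask 255.0.0.0 (/8)


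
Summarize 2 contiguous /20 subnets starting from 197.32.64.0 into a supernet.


Original prefix: /20
Number of subnets: 2 = 2^1
New prefix = 20 - 1 = 19
Supernet: 197.32.64.0/19


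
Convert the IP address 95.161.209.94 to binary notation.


95 = 01011111
161 = 10100001
209 = 11010001
94 = 01011110
Binary: 01011111.10100001.11010001.01011110


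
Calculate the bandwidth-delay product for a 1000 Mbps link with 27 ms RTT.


BDP = bandwidth * RTT
= 1000 Mbps * 27 ms
= 1000 * 1e6 * 27 / 1000 bits
= 27000000 bits
= 3375000 bytes
= 3295.8984 KB
BDP = 27000000 bits (3375000 bytes)


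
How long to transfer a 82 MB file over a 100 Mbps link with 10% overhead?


Effective throughput = 100 * (1 - 10/100) = 90 Mbps
File size in Mb = 82 * 8 = 656 Mb
Time = 656 / 90
Time = 7.2889 seconds


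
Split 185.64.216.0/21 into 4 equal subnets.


New prefix = 21 + 2 = 23
Each subnet has 512 addresses
  185.64.216.0/23
  185.64.218.0/23
  185.64.220.0/23
  185.64.222.0/23
Subnets: 185.64.216.0/23, 185.64.218.0/23, 185.64.220.0/23, 185.64.222.0/23


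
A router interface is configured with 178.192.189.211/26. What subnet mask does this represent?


/26 means 26 network bits, 6 host bits
Binary: 11111111111111111111111111000000
Mask: 255.255.255.192


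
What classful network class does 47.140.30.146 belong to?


First octet: 47
Binary: 00101111
0xxxxxxx -> Class A (1-126)
Class A, default mask 255.0.0.0 (/8)


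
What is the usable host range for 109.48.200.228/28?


Network: 109.48.200.224
Broadcast: 109.48.200.239
First usable = network + 1
Last usable = broadcast - 1
Range: 109.48.200.225 to 109.48.200.238


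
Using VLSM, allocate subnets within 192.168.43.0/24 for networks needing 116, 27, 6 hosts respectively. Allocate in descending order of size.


116 hosts -> /25 (126 usable): 192.168.43.0/25
27 hosts -> /27 (30 usable): 192.168.43.128/27
6 hosts -> /29 (6 usable): 192.168.43.160/29
Allocation: 192.168.43.0/25 (116 hosts, 126 usable); 192.168.43.128/27 (27 hosts, 30 usable); 192.168.43.160/29 (6 hosts, 6 usable)


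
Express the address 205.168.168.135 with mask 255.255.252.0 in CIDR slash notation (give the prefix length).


Binary: 11111111.11111111.11111100.00000000
Count leading 1s
Prefix: /22


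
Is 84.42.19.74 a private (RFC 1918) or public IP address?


RFC 1918 private ranges:
  10.0.0.0/8 (10.0.0.0 - 10.255.255.255)
  172.16.0.0/12 (172.16.0.0 - 172.31.255.255)
  192.168.0.0/16 (192.168.0.0 - 192.168.255.255)
Public (not in any RFC 1918 range)


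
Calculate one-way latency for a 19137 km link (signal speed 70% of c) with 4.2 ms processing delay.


Speed = 0.7 * 3e5 km/s = 210000 km/s
Propagation delay = 19137 / 210000 = 0.0911 s = 91.1286 ms
Processing delay = 4.2 ms
Total one-way latency = 95.3286 ms


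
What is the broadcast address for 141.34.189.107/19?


Network: 141.34.160.0/19
Host bits = 13
Set all host bits to 1:
Broadcast: 141.34.191.255


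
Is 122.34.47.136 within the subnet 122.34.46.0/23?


Subnet network: 122.34.46.0
Test IP AND mask: 122.34.46.0
Yes, 122.34.47.136 is in 122.34.46.0/23


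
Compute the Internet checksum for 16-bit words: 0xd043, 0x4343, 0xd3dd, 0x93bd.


Sum all words (with carry folding):
+ 0xd043 = 0xd043
+ 0x4343 = 0x1387
+ 0xd3dd = 0xe764
+ 0x93bd = 0x7b22
One's complement: ~0x7b22
Checksum = 0x84dd


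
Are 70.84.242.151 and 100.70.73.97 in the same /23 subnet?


Mask: 255.255.254.0
70.84.242.151 AND mask = 70.84.242.0
100.70.73.97 AND mask = 100.70.72.0
No, different subnets (70.84.242.0 vs 100.70.72.0)


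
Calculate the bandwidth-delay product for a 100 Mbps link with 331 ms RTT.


BDP = bandwidth * RTT
= 100 Mbps * 331 ms
= 100 * 1e6 * 331 / 1000 bits
= 33100000 bits
= 4137500 bytes
= 4040.5273 KB
BDP = 33100000 bits (4137500 bytes)


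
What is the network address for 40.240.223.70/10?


IP:   00101000.11110000.11011111.01000110
Mask: 11111111.11000000.00000000.00000000
AND operation:
Net:  00101000.11000000.00000000.00000000
Network: 40.192.0.0/10


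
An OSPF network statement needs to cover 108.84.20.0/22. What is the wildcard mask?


Subnet mask: 255.255.252.0
Wildcard = 255.255.255.255 - subnet mask
255 - 255 = 0
255 - 255 = 0
255 - 252 = 3
255 - 0 = 255
Wildcard: 0.0.3.255


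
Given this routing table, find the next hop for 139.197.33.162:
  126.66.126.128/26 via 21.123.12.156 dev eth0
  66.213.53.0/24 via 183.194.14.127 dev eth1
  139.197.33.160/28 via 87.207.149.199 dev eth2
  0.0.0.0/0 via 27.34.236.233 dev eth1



Longest prefix match for 139.197.33.162:
  /26 126.66.126.128: no
  /24 66.213.53.0: no
  /28 139.197.33.160: MATCH
  /0 0.0.0.0: MATCH
Selected: next-hop 87.207.149.199 via eth2 (matched /28)


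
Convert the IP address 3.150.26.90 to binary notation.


3 = 00000011
150 = 10010110
26 = 00011010
90 = 01011010
Binary: 00000011.10010110.00011010.01011010


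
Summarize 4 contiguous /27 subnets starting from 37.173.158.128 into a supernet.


Original prefix: /27
Number of subnets: 4 = 2^2
New prefix = 27 - 2 = 25
Supernet: 37.173.158.128/25


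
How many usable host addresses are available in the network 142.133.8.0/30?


Host bits = 32 - 30 = 2
Total addresses = 2^2 = 4
Usable = total - 2 (network and broadcast)
Usable hosts: 2


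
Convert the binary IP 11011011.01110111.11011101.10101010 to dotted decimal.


11011011 = 219
01110111 = 119
11011101 = 221
10101010 = 170
IP: 219.119.221.170


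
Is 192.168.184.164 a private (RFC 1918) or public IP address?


RFC 1918 private ranges:
  10.0.0.0/8 (10.0.0.0 - 10.255.255.255)
  172.16.0.0/12 (172.16.0.0 - 172.31.255.255)
  192.168.0.0/16 (192.168.0.0 - 192.168.255.255)
Private (in 192.168.0.0/16)


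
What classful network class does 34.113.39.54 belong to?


First octet: 34
Binary: 00100010
0xxxxxxx -> Class A (1-126)
Class A, default mask 255.0.0.0 (/8)


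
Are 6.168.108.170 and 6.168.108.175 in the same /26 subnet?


Mask: 255.255.255.192
6.168.108.170 AND mask = 6.168.108.128
6.168.108.175 AND mask = 6.168.108.128
Yes, same subnet (6.168.108.128)


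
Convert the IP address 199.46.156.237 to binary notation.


199 = 11000111
46 = 00101110
156 = 10011100
237 = 11101101
Binary: 11000111.00101110.10011100.11101101


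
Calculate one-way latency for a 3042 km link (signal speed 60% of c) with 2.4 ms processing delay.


Speed = 0.6 * 3e5 km/s = 180000 km/s
Propagation delay = 3042 / 180000 = 0.0169 s = 16.9 ms
Processing delay = 2.4 ms
Total one-way latency = 19.3 ms


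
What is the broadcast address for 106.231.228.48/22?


Network: 106.231.228.0/22
Host bits = 10
Set all host bits to 1:
Broadcast: 106.231.231.255


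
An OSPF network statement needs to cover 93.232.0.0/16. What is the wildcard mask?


Subnet mask: 255.255.0.0
Wildcard = 255.255.255.255 - subnet mask
255 - 255 = 0
255 - 255 = 0
255 - 0 = 255
255 - 0 = 255
Wildcard: 0.0.255.255


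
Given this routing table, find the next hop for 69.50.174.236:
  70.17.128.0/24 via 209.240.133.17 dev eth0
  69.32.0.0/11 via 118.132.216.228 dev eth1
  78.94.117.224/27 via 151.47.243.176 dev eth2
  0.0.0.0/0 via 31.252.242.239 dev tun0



Longest prefix match for 69.50.174.236:
  /24 70.17.128.0: no
  /11 69.32.0.0: MATCH
  /27 78.94.117.224: no
  /0 0.0.0.0: MATCH
Selected: next-hop 118.132.216.228 via eth1 (matched /11)


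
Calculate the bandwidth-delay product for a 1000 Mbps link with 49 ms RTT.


BDP = bandwidth * RTT
= 1000 Mbps * 49 ms
= 1000 * 1e6 * 49 / 1000 bits
= 49000000 bits
= 6125000 bytes
= 5981.4453 KB
BDP = 49000000 bits (6125000 bytes)


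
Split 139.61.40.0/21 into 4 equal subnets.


New prefix = 21 + 2 = 23
Each subnet has 512 addresses
  139.61.40.0/23
  139.61.42.0/23
  139.61.44.0/23
  139.61.46.0/23
Subnets: 139.61.40.0/23, 139.61.42.0/23, 139.61.44.0/23, 139.61.46.0/23


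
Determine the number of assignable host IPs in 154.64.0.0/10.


Host bits = 32 - 10 = 22
Total addresses = 2^22 = 4194304
Usable = total - 2 (network and broadcast)
Usable hosts: 4194302


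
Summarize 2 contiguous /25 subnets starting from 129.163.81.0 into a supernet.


Original prefix: /25
Number of subnets: 2 = 2^1
New prefix = 25 - 1 = 24
Supernet: 129.163.81.0/24


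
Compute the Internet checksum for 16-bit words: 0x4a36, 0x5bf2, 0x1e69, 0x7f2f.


Sum all words (with carry folding):
+ 0x4a36 = 0x4a36
+ 0x5bf2 = 0xa628
+ 0x1e69 = 0xc491
+ 0x7f2f = 0x43c1
One's complement: ~0x43c1
Checksum = 0xbc3e


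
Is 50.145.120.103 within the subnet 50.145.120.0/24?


Subnet network: 50.145.120.0
Test IP AND mask: 50.145.120.0
Yes, 50.145.120.103 is in 50.145.120.0/24


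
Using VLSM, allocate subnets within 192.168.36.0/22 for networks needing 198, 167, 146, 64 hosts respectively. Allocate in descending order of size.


198 hosts -> /24 (254 usable): 192.168.36.0/24
167 hosts -> /24 (254 usable): 192.168.37.0/24
146 hosts -> /24 (254 usable): 192.168.38.0/24
64 hosts -> /25 (126 usable): 192.168.39.0/25
Allocation: 192.168.36.0/24 (198 hosts, 254 usable); 192.168.37.0/24 (167 hosts, 254 usable); 192.168.38.0/24 (146 hosts, 254 usable); 192.168.39.0/25 (64 hosts, 126 usable)


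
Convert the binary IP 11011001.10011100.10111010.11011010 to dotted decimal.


11011001 = 217
10011100 = 156
10111010 = 186
11011010 = 218
IP: 217.156.186.218


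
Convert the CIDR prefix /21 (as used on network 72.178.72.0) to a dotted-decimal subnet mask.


/21 means 21 network bits, 11 host bits
Binary: 11111111111111111111100000000000
Mask: 255.255.248.0


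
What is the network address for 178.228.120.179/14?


IP:   10110010.11100100.01111000.10110011
Mask: 11111111.11111100.00000000.00000000
AND operation:
Net:  10110010.11100100.00000000.00000000
Network: 178.228.0.0/14


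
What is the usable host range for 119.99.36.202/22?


Network: 119.99.36.0
Broadcast: 119.99.39.255
First usable = network + 1
Last usable = broadcast - 1
Range: 119.99.36.1 to 119.99.39.254


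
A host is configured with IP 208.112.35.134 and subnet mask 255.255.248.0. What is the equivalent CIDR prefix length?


Binary: 11111111.11111111.11111000.00000000
Count leading 1s
Prefix: /21


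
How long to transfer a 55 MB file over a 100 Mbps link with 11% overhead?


Effective throughput = 100 * (1 - 11/100) = 89 Mbps
File size in Mb = 55 * 8 = 440 Mb
Time = 440 / 89
Time = 4.9438 seconds


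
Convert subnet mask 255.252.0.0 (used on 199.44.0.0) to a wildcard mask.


Subnet mask: 255.252.0.0
Wildcard = 255.255.255.255 - subnet mask
255 - 255 = 0
255 - 252 = 3
255 - 0 = 255
255 - 0 = 255
Wildcard: 0.3.255.255


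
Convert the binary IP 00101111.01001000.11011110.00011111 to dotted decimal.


00101111 = 47
01001000 = 72
11011110 = 222
00011111 = 31
IP: 47.72.222.31


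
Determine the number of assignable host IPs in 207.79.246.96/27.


Host bits = 32 - 27 = 5
Total addresses = 2^5 = 32
Usable = total - 2 (network and broadcast)
Usable hosts: 30


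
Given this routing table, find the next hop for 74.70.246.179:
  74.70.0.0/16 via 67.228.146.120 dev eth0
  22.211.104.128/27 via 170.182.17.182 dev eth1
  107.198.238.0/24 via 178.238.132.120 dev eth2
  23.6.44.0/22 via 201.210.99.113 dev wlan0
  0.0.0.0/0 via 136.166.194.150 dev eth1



Longest prefix match for 74.70.246.179:
  /16 74.70.0.0: MATCH
  /27 22.211.104.128: no
  /24 107.198.238.0: no
  /22 23.6.44.0: no
  /0 0.0.0.0: MATCH
Selected: next-hop 67.228.146.120 via eth0 (matched /16)


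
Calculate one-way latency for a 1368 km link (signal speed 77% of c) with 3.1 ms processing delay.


Speed = 0.77 * 3e5 km/s = 231000 km/s
Propagation delay = 1368 / 231000 = 0.0059 s = 5.9221 ms
Processing delay = 3.1 ms
Total one-way latency = 9.0221 ms


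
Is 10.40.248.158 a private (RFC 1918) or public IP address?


RFC 1918 private ranges:
  10.0.0.0/8 (10.0.0.0 - 10.255.255.255)
  172.16.0.0/12 (172.16.0.0 - 172.31.255.255)
  192.168.0.0/16 (192.168.0.0 - 192.168.255.255)
Private (in 10.0.0.0/8)


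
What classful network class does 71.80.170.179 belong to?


First octet: 71
Binary: 01000111
0xxxxxxx -> Class A (1-126)
Class A, default mask 255.0.0.0 (/8)


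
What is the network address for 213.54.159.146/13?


IP:   11010101.00110110.10011111.10010010
Mask: 11111111.11111000.00000000.00000000
AND operation:
Net:  11010101.00110000.00000000.00000000
Network: 213.48.0.0/13


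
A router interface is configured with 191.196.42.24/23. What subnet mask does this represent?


/23 means 23 network bits, 9 host bits
Binary: 11111111111111111111111000000000
Mask: 255.255.254.0


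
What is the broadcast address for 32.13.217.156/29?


Network: 32.13.217.152/29
Host bits = 3
Set all host bits to 1:
Broadcast: 32.13.217.159


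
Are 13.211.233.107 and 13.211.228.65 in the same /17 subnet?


Mask: 255.255.128.0
13.211.233.107 AND mask = 13.211.128.0
13.211.228.65 AND mask = 13.211.128.0
Yes, same subnet (13.211.128.0)


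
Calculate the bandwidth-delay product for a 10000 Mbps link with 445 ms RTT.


BDP = bandwidth * RTT
= 10000 Mbps * 445 ms
= 10000 * 1e6 * 445 / 1000 bits
= 4450000000 bits
= 556250000 bytes
= 543212.8906 KB
BDP = 4450000000 bits (556250000 bytes)


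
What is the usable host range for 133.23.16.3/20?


Network: 133.23.16.0
Broadcast: 133.23.31.255
First usable = network + 1
Last usable = broadcast - 1
Range: 133.23.16.1 to 133.23.31.254


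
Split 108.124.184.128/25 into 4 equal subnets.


New prefix = 25 + 2 = 27
Each subnet has 32 addresses
  108.124.184.128/27
  108.124.184.160/27
  108.124.184.192/27
  108.124.184.224/27
Subnets: 108.124.184.128/27, 108.124.184.160/27, 108.124.184.192/27, 108.124.184.224/27


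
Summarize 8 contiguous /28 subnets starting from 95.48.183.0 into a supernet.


Original prefix: /28
Number of subnets: 8 = 2^3
New prefix = 28 - 3 = 25
Supernet: 95.48.183.0/25


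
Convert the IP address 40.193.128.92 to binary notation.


40 = 00101000
193 = 11000001
128 = 10000000
92 = 01011100
Binary: 00101000.11000001.10000000.01011100


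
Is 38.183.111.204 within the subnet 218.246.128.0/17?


Subnet network: 218.246.128.0
Test IP AND mask: 38.183.0.0
No, 38.183.111.204 is not in 218.246.128.0/17


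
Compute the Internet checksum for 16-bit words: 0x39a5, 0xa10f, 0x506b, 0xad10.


Sum all words (with carry folding):
+ 0x39a5 = 0x39a5
+ 0xa10f = 0xdab4
+ 0x506b = 0x2b20
+ 0xad10 = 0xd830
One's complement: ~0xd830
Checksum = 0x27cf


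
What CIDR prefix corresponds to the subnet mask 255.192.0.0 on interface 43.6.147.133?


Binary: 11111111.11000000.00000000.00000000
Count leading 1s
Prefix: /10


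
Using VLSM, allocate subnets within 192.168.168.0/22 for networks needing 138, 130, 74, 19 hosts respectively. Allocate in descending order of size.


138 hosts -> /24 (254 usable): 192.168.168.0/24
130 hosts -> /24 (254 usable): 192.168.169.0/24
74 hosts -> /25 (126 usable): 192.168.170.0/25
19 hosts -> /27 (30 usable): 192.168.170.128/27
Allocation: 192.168.168.0/24 (138 hosts, 254 usable); 192.168.169.0/24 (130 hosts, 254 usable); 192.168.170.0/25 (74 hosts, 126 usable); 192.168.170.128/27 (19 hosts, 30 usable)


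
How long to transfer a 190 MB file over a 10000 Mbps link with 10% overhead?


Effective throughput = 10000 * (1 - 10/100) = 9000 Mbps
File size in Mb = 190 * 8 = 1520 Mb
Time = 1520 / 9000
Time = 0.1689 seconds


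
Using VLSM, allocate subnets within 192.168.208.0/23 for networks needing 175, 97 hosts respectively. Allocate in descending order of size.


175 hosts -> /24 (254 usable): 192.168.208.0/24
97 hosts -> /25 (126 usable): 192.168.209.0/25
Allocation: 192.168.208.0/24 (175 hosts, 254 usable); 192.168.209.0/25 (97 hosts, 126 usable)
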